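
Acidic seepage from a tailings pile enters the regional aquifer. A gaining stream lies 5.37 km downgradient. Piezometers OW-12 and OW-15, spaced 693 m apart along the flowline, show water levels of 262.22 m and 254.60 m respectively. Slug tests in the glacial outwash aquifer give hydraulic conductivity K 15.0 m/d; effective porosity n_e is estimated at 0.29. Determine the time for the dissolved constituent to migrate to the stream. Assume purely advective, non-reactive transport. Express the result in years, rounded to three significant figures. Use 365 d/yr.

Hydraulic gradient i = (262.22 − 254.60) / 693 = 7.62 / 693 = 0.01100
Darcy flux q = K·i = 15.0 × 0.01100 = 0.1649 m/d
Seepage velocity v = q / n = 0.1649 / 0.29 = 0.5687 m/d
L = 5.37 km = 5370 m
t = L / v = 5370 / 0.5687 = 9442 d
   = 9442 / 365 = 25.9 yr

25.9 years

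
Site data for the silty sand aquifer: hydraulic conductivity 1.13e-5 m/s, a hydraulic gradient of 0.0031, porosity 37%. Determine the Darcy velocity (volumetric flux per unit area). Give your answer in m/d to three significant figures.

0.00303 m/d

K = 1.13e-5 m/s × 86400 s/d = 0.9763 m/d
q = Ki = 0.9763 × 0.0031 = 0.003027 m/d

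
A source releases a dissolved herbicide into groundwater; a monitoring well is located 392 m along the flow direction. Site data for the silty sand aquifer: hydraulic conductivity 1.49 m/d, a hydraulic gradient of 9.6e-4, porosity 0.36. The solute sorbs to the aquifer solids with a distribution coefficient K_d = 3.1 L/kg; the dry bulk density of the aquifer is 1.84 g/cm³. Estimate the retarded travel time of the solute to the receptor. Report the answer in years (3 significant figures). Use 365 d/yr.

Specific discharge q = 1.49 × 9.6e-4 = 0.001430 m/d
Average linear velocity = 0.001430 / 0.36 = 0.003973 m/d
Retardation R = 1 + ρ_b·K_d/n = 1 + 1.84×3.1/0.36 = 16.84
Contaminant velocity v_c = v/R = 0.003973/16.84 = 2.359e-4 m/d
t = L/v_c = 392/2.359e-4 = 1.662e6 d
   = 1.662e6/365 = 4550 yr

4550 years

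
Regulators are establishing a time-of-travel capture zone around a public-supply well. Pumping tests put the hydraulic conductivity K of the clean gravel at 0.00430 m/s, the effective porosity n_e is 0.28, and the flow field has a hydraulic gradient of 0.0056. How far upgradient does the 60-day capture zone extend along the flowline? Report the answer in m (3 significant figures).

446 m

K = 0.00430 m/s × 86400 s/d = 371.5 m/d
Specific discharge q = 371.5 × 0.0056 = 2.081 m/d
v_s = q/n_e = 2.081/0.28 = 7.430 m/d
L = v × T = 7.430 × 60 = 445.8 m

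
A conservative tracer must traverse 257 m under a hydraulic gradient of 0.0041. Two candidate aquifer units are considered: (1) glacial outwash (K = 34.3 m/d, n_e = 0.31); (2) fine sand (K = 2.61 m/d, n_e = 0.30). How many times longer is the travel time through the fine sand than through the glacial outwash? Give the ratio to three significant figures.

12.7

Unit 1 (glacial outwash): v = 34.3×0.0041/0.31 = 0.4536 m/d, t = 257/0.4536 = 566.5 d
Unit 2 (fine sand): v = 2.61×0.0041/0.30 = 0.03567 m/d, t = 257/0.03567 = 7205 d
t(fine sand) / t(glacial outwash) = 7205/566.5 = 12.7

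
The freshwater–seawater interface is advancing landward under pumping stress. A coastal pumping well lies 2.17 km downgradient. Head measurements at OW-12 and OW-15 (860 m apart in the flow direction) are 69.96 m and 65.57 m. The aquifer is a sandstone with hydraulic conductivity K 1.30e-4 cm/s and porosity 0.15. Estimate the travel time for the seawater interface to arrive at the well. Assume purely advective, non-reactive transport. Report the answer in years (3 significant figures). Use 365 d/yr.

Hydraulic gradient i = (69.96 − 65.57) / 860 = 4.39 / 860 = 0.005105
K = 1.30e-4 cm/s × 864 = 0.1123 m/d
Darcy flux q = K·i = 0.1123 × 0.005105 = 5.734e-4 m/d
v = Ki/n = 0.1123·0.005105/0.15 = 0.003822 m/d
L = 2.17 km = 2170 m
t = L / v = 2170 / 0.003822 = 567700 d
   = 567700 / 365 = 1560 yr

1560 years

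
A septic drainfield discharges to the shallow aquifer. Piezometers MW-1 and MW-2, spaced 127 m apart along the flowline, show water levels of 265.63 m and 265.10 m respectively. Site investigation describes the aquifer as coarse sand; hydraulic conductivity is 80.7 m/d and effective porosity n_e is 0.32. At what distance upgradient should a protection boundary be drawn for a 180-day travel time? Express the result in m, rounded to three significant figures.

189 m

Hydraulic gradient i = (265.63 − 265.10) / 127 = 0.53 / 127 = 0.004173
Specific discharge q = 80.7 × 0.004173 = 0.3368 m/d
Average linear velocity = 0.3368 / 0.32 = 1.052 m/d
L = v × T = 1.052 × 180 = 189.4 m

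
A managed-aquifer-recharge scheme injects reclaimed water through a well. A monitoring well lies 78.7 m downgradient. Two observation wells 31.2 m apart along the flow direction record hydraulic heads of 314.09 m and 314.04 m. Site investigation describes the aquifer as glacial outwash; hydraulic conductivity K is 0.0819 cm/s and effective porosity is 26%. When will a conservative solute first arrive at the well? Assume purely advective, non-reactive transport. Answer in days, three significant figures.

180 days

Hydraulic gradient i = (314.09 − 314.04) / 31.2 = 0.05 / 31.2 = 0.001603
K = 0.0819 cm/s × 864 = 70.76 m/d
Specific discharge q = 70.76 × 0.001603 = 0.1134 m/d
Average linear velocity = 0.1134 / 0.26 = 0.4362 m/d
t = L / v = 78.7 / 0.4362 = 180.4 d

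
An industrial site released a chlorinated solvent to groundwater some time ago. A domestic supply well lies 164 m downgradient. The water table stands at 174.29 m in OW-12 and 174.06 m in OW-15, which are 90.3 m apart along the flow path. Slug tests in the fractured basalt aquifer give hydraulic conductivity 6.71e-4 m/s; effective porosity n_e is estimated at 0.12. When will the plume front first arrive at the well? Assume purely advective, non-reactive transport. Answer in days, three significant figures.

Hydraulic gradient i = (174.29 − 174.06) / 90.3 = 0.23 / 90.3 = 0.002547
K = 6.71e-4 m/s × 86400 s/d = 57.97 m/d
q = Ki = 57.97 × 0.002547 = 0.1477 m/d
Average linear velocity = 0.1477 / 0.12 = 1.231 m/d
t = L / v = 164 / 1.231 = 133.3 d

133 days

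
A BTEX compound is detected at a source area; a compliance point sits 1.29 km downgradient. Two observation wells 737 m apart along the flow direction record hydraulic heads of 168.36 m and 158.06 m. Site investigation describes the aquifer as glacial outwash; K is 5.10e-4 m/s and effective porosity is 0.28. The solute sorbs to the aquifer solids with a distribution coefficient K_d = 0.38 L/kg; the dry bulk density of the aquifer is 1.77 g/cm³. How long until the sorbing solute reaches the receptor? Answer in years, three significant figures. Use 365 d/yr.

5.47 years

Hydraulic gradient i = (168.36 − 158.06) / 737 = 10.30 / 737 = 0.01398
K = 5.10e-4 m/s × 86400 s/d = 44.06 m/d
Specific discharge q = 44.06 × 0.01398 = 0.6158 m/d
Average linear velocity = 0.6158 / 0.28 = 2.199 m/d
Retardation R = 1 + ρ_b·K_d/n = 1 + 1.77×0.38/0.28 = 3.402
Contaminant velocity v_c = v/R = 2.199/3.402 = 0.6465 m/d
L = 1.29 km = 1290 m
t = L/v_c = 1290/0.6465 = 1995 d
   = 1995/365 = 5.47 yr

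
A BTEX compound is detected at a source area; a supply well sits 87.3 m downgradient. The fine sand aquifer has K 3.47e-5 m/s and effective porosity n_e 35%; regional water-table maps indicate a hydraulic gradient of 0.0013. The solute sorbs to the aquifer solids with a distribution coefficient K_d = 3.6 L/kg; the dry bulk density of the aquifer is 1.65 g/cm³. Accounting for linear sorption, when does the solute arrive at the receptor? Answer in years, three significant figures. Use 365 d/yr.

K = 3.47e-5 m/s × 86400 s/d = 2.998 m/d
Darcy flux q = K·i = 2.998 × 0.0013 = 0.003898 m/d
Seepage velocity v = q / n = 0.003898 / 0.35 = 0.01114 m/d
Retardation R = 1 + ρ_b·K_d/n = 1 + 1.65×3.6/0.35 = 17.97
Contaminant velocity v_c = v/R = 0.01114/17.97 = 6.196e-4 m/d
t = L/v_c = 87.3/6.196e-4 = 140900 d
   = 140900/365 = 386 yr

386 years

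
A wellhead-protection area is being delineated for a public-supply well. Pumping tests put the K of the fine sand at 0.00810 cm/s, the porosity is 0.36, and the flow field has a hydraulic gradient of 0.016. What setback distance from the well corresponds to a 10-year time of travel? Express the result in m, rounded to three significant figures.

K = 0.00810 cm/s × 864 = 6.998 m/d
Specific discharge q = 6.998 × 0.016 = 0.1120 m/d
v_s = q/n_e = 0.1120/0.36 = 0.3110 m/d
T = 10 yr × 365 = 3650 d
L = v × T = 0.3110 × 3650 = 1135 m

1140 m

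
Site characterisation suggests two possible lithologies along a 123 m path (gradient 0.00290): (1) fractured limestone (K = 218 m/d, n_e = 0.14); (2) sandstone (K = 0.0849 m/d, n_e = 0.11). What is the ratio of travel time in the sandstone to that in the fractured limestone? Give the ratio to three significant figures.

Unit 1 (fractured limestone): v = 218×0.0029/0.14 = 4.516 m/d, t = 123/4.516 = 27.24 d
Unit 2 (sandstone): v = 0.0849×0.0029/0.11 = 0.002238 m/d, t = 123/0.002238 = 54950 d
t(sandstone) / t(fractured limestone) = 54950/27.24 = 2020

2020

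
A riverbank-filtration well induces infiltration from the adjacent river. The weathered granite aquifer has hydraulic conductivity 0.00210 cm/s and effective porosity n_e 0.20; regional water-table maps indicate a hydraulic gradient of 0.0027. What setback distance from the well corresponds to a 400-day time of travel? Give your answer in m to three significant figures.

9.80 m

K = 0.00210 cm/s × 864 = 1.814 m/d
Darcy flux q = K·i = 1.814 × 0.0027 = 0.004899 m/d
v = Ki/n = 1.814·0.0027/0.20 = 0.02449 m/d
L = v × T = 0.02449 × 400 = 9.798 m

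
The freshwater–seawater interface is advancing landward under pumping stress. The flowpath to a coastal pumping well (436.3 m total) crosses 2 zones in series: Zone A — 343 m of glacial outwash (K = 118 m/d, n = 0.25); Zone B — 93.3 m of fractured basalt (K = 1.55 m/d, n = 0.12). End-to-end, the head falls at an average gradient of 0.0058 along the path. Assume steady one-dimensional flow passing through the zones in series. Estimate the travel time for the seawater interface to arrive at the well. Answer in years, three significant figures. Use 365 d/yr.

Steady 1-D flow in series ⇒ the Darcy flux q is identical in every zone and the zone head losses add (resistances L/K in series).
Σ(L/K) = 343/118 + 93.3/1.55 = 2.907 + 60.19 = 63.10 d
K_eq = L_total / Σ(L/K) = 436.3 / 63.10 = 6.914 m/d
q = K_eq · i = 6.914 × 0.0058 = 0.04010 m/d (same in every zone)
Zone A: v = q/n = 0.04010/0.25 = 0.1604 m/d → t_A = 343/0.1604 = 2138 d
Zone B: v = q/n = 0.04010/0.12 = 0.3342 m/d → t_B = 93.3/0.3342 = 279.2 d
Total t = 2138 + 279.2 = 2417 d
   = 2417 / 365 = 6.62 yr

6.62 years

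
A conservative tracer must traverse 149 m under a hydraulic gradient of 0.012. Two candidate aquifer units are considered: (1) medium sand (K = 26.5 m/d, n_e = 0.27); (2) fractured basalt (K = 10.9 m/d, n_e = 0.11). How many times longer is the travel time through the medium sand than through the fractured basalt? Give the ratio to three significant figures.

Unit 1 (medium sand): v = 26.5×0.012/0.27 = 1.178 m/d, t = 149/1.178 = 126.5 d
Unit 2 (fractured basalt): v = 10.9×0.012/0.11 = 1.189 m/d, t = 149/1.189 = 125.3 d
t(medium sand) / t(fractured basalt) = 126.5/125.3 = 1.01

1.01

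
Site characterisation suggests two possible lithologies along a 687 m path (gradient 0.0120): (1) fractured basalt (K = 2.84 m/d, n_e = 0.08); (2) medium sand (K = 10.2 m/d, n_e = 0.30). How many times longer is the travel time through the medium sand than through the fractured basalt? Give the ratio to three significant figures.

1.04

Unit 1 (fractured basalt): v = 2.84×0.012/0.08 = 0.4260 m/d, t = 687/0.4260 = 1613 d
Unit 2 (medium sand): v = 10.2×0.012/0.30 = 0.4080 m/d, t = 687/0.4080 = 1684 d
t(medium sand) / t(fractured basalt) = 1684/1613 = 1.04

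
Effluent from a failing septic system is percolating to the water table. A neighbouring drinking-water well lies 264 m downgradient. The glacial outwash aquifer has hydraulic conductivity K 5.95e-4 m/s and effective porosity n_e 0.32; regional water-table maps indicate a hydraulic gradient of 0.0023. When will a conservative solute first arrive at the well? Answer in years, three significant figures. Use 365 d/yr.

1.96 years

K = 5.95e-4 m/s × 86400 s/d = 51.41 m/d
q = Ki = 51.41 × 0.0023 = 0.1182 m/d
v_s = q/n_e = 0.1182/0.32 = 0.3695 m/d
t = L / v = 264 / 0.3695 = 714.5 d
   = 714.5 / 365 = 1.96 yr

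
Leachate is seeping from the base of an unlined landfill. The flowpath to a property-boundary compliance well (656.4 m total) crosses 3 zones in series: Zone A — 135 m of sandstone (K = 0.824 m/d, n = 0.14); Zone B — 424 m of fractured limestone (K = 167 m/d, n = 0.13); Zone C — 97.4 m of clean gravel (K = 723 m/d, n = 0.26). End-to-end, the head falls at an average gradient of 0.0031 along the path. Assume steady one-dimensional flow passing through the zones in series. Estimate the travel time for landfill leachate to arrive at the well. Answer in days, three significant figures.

Continuity: the same q passes through each zone, so ΔH = q·Σ(L_j/K_j) — the zones act as resistances in series.
Σ(L/K) = 135/0.824 + 424/167 + 97.4/723 = 163.8 + 2.539 + 0.1347 = 166.5 d
K_eq = L_total / Σ(L/K) = 656.4 / 166.5 = 3.942 m/d
q = K_eq · i = 3.942 × 0.0031 = 0.01222 m/d (same in every zone)
Zone A: v = q/n = 0.01222/0.14 = 0.08729 m/d → t_A = 135/0.08729 = 1547 d
Zone B: v = q/n = 0.01222/0.13 = 0.09400 m/d → t_B = 424/0.09400 = 4510 d
Zone C: v = q/n = 0.01222/0.26 = 0.04700 m/d → t_C = 97.4/0.04700 = 2072 d
Total t = 1547 + 4510 + 2072 = 8129 d

8130 days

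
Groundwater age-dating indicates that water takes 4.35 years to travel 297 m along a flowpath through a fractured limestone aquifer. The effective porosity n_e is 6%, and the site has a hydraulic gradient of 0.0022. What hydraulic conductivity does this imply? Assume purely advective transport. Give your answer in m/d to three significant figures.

t = 4.35 years = 1588 d
v = L / t = 297 / 1588 = 0.1871 m/d
K = v · n / i = 0.1871 × 0.06 / 0.0022 = 5.10 m/d

5.10 m/d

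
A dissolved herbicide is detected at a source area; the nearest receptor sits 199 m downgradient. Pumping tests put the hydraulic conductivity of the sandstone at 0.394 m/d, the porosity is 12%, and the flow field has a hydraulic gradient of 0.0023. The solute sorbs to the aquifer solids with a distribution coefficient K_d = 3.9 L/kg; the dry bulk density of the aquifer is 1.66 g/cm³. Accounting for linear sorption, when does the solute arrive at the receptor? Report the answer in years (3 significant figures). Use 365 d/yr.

3970 years

Darcy flux q = K·i = 0.394 × 0.0023 = 9.062e-4 m/d
Average linear velocity = 9.062e-4 / 0.12 = 0.007552 m/d
Retardation R = 1 + ρ_b·K_d/n = 1 + 1.66×3.9/0.12 = 54.95
Contaminant velocity v_c = v/R = 0.007552/54.95 = 1.374e-4 m/d
t = L/v_c = 199/1.374e-4 = 1.448e6 d
   = 1.448e6/365 = 3970 yr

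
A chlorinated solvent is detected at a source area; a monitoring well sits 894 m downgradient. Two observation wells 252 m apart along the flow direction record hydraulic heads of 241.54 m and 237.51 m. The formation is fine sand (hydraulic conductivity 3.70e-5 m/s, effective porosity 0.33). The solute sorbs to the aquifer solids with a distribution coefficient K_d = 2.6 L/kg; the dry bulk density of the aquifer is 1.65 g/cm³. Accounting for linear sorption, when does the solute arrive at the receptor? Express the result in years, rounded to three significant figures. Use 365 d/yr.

Hydraulic gradient i = (241.54 − 237.51) / 252 = 4.03 / 252 = 0.01599
K = 3.70e-5 m/s × 86400 s/d = 3.197 m/d
Darcy flux q = K·i = 3.197 × 0.01599 = 0.05112 m/d
Seepage velocity v = q / n = 0.05112 / 0.33 = 0.1549 m/d
Retardation R = 1 + ρ_b·K_d/n = 1 + 1.65×2.6/0.33 = 14.00
Contaminant velocity v_c = v/R = 0.1549/14.00 = 0.01107 m/d
t = L/v_c = 894/0.01107 = 80790 d
   = 80790/365 = 221 yr

221 years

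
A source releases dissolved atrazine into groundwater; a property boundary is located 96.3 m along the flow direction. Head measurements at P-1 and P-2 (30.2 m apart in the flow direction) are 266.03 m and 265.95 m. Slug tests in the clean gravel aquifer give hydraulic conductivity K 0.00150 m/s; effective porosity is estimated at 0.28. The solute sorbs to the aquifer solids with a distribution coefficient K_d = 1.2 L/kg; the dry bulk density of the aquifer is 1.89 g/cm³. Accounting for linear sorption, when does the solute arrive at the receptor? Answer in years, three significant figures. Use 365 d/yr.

Hydraulic gradient i = (266.03 − 265.95) / 30.2 = 0.08 / 30.2 = 0.002649
K = 0.00150 m/s × 86400 s/d = 129.6 m/d
q = Ki = 129.6 × 0.002649 = 0.3433 m/d
v = Ki/n = 129.6·0.002649/0.28 = 1.226 m/d
Retardation R = 1 + ρ_b·K_d/n = 1 + 1.89×1.2/0.28 = 9.100
Contaminant velocity v_c = v/R = 1.226/9.100 = 0.1347 m/d
t = L/v_c = 96.3/0.1347 = 714.7 d
   = 714.7/365 = 1.96 yr

1.96 years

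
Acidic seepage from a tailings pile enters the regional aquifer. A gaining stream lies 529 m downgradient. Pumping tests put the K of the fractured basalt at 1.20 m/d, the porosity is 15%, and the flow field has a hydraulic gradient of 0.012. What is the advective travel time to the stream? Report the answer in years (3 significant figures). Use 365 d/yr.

15.1 years

q = Ki = 1.20 × 0.012 = 0.01440 m/d
Average linear velocity = 0.01440 / 0.15 = 0.09600 m/d
t = L / v = 529 / 0.09600 = 5510 d
   = 5510 / 365 = 15.1 yr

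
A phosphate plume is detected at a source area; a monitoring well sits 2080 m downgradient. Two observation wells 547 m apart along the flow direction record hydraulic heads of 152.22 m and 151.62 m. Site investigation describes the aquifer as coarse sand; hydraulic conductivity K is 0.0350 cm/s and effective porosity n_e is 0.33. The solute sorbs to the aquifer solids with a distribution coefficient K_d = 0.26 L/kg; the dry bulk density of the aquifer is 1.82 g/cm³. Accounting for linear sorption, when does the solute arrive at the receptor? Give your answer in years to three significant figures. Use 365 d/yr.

138 years

Hydraulic gradient i = (152.22 − 151.62) / 547 = 0.60 / 547 = 0.001097
K = 0.0350 cm/s × 864 = 30.24 m/d
Darcy flux q = K·i = 30.24 × 0.001097 = 0.03317 m/d
Average linear velocity = 0.03317 / 0.33 = 0.1005 m/d
Retardation R = 1 + ρ_b·K_d/n = 1 + 1.82×0.26/0.33 = 2.434
Contaminant velocity v_c = v/R = 0.1005/2.434 = 0.04130 m/d
t = L/v_c = 2080/0.04130 = 50370 d
   = 50370/365 = 138 yr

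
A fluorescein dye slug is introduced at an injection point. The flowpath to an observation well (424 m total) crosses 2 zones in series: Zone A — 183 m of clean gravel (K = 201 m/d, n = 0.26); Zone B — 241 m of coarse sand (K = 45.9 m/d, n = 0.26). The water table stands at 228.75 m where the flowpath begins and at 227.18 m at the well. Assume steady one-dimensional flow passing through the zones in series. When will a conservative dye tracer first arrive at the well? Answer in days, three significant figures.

433 days

Total head drop ΔH = 228.75 − 227.18 = 1.57 m
Steady 1-D flow in series ⇒ the Darcy flux q is identical in every zone and the zone head losses add (resistances L/K in series).
Σ(L/K) = 183/201 + 241/45.9 = 0.9104 + 5.251 = 6.161 d
q = ΔH / Σ(L/K) = 1.57 / 6.161 = 0.2548 m/d (same in every zone)
Zone A: v = q/n = 0.2548/0.26 = 0.9801 m/d → t_A = 183/0.9801 = 186.7 d
Zone B: v = q/n = 0.2548/0.26 = 0.9801 m/d → t_B = 241/0.9801 = 245.9 d
Total t = 186.7 + 245.9 = 432.6 d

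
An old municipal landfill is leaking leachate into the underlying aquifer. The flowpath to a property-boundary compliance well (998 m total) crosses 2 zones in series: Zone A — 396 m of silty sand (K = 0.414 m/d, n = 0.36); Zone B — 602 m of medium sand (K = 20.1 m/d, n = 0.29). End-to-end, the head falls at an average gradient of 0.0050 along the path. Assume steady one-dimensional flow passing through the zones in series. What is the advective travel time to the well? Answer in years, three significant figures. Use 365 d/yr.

For zones in series the flux q is common to all zones; the equivalent conductivity is the harmonic (thickness-weighted) mean, K_eq = L_total / Σ(L_j/K_j).
Σ(L/K) = 396/0.414 + 602/20.1 = 956.5 + 29.95 = 986.5 d
K_eq = L_total / Σ(L/K) = 998 / 986.5 = 1.012 m/d
q = K_eq · i = 1.012 × 0.0050 = 0.005058 m/d (same in every zone)
Zone A: v = q/n = 0.005058/0.36 = 0.01405 m/d → t_A = 396/0.01405 = 28180 d
Zone B: v = q/n = 0.005058/0.29 = 0.01744 m/d → t_B = 602/0.01744 = 34510 d
Total t = 28180 + 34510 = 62700 d
   = 62700 / 365 = 172 yr

172 years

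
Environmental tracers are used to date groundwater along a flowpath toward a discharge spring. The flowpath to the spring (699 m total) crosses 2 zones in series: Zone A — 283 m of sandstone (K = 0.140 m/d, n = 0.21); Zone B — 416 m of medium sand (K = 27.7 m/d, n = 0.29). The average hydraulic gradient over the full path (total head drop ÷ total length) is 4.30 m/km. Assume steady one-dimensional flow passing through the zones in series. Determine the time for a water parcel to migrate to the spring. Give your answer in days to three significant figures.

Steady 1-D flow in series ⇒ the Darcy flux q is identical in every zone and the zone head losses add (resistances L/K in series).
Σ(L/K) = 283/0.140 + 416/27.7 = 2021 + 15.02 = 2036 d
K_eq = L_total / Σ(L/K) = 699 / 2036 = 0.3432 m/d
q = K_eq · i = 0.3432 × 0.0043 = 0.001476 m/d (same in every zone)
Zone A: v = q/n = 0.001476/0.21 = 0.007028 m/d → t_A = 283/0.007028 = 40270 d
Zone B: v = q/n = 0.001476/0.29 = 0.005089 m/d → t_B = 416/0.005089 = 81740 d
Total t = 40270 + 81740 = 122000 d

122000 days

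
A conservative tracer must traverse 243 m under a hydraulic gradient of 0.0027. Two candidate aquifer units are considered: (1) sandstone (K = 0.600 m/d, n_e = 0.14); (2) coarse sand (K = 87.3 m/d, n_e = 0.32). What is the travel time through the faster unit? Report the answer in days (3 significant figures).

Unit 1 (sandstone): v = 0.600×0.0027/0.14 = 0.01157 m/d, t = 243/0.01157 = 21000 d
Unit 2 (coarse sand): v = 87.3×0.0027/0.32 = 0.7366 m/d, t = 243/0.7366 = 329.9 d
Faster unit: t = 330 d

330 days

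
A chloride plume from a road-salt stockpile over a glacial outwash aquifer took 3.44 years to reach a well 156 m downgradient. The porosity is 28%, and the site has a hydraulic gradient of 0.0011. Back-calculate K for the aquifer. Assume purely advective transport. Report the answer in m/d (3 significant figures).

31.6 m/d

t = 3.44 years = 1256 d
v = L / t = 156 / 1256 = 0.1242 m/d
K = v · n / i = 0.1242 × 0.28 / 0.0011 = 31.6 m/d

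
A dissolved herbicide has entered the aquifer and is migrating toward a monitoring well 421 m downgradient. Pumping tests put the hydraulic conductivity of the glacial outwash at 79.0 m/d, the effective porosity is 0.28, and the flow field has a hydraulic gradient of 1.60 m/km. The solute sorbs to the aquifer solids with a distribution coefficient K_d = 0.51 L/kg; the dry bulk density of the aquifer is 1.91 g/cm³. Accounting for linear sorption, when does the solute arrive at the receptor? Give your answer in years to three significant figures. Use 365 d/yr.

11.4 years

q = Ki = 79.0 × 0.0016 = 0.1264 m/d
v_s = q/n_e = 0.1264/0.28 = 0.4514 m/d
Retardation R = 1 + ρ_b·K_d/n = 1 + 1.91×0.51/0.28 = 4.479
Contaminant velocity v_c = v/R = 0.4514/4.479 = 0.1008 m/d
t = L/v_c = 421/0.1008 = 4177 d
   = 4177/365 = 11.4 yr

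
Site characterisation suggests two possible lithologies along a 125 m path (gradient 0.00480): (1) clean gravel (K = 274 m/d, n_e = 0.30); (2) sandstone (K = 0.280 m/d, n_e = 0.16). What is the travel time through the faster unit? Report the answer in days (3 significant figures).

28.5 days

Unit 1 (clean gravel): v = 274×0.0048/0.30 = 4.384 m/d, t = 125/4.384 = 28.51 d
Unit 2 (sandstone): v = 0.280×0.0048/0.16 = 0.008400 m/d, t = 125/0.008400 = 14880 d
Faster unit: t = 28.5 d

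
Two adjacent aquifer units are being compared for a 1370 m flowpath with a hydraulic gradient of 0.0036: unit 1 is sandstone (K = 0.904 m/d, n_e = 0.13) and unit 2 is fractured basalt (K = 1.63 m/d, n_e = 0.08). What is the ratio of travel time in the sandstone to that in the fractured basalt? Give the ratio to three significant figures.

2.93

Unit 1 (sandstone): v = 0.904×0.0036/0.13 = 0.02503 m/d, t = 1370/0.02503 = 54730 d
Unit 2 (fractured basalt): v = 1.63×0.0036/0.08 = 0.07335 m/d, t = 1370/0.07335 = 18680 d
t(sandstone) / t(fractured basalt) = 54730/18680 = 2.93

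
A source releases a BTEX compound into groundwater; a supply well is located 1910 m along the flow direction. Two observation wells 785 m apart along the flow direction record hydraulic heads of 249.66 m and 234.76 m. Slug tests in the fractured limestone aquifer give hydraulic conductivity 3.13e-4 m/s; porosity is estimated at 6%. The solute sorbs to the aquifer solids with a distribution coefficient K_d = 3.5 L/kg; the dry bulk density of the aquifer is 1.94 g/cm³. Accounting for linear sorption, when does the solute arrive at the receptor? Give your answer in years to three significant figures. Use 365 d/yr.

69.8 years

Hydraulic gradient i = (249.66 − 234.76) / 785 = 14.90 / 785 = 0.01898
K = 3.13e-4 m/s × 86400 s/d = 27.04 m/d
Specific discharge q = 27.04 × 0.01898 = 0.5133 m/d
Average linear velocity = 0.5133 / 0.06 = 8.555 m/d
Retardation R = 1 + ρ_b·K_d/n = 1 + 1.94×3.5/0.06 = 114.2
Contaminant velocity v_c = v/R = 8.555/114.2 = 0.07493 m/d
t = L/v_c = 1910/0.07493 = 25490 d
   = 25490/365 = 69.8 yr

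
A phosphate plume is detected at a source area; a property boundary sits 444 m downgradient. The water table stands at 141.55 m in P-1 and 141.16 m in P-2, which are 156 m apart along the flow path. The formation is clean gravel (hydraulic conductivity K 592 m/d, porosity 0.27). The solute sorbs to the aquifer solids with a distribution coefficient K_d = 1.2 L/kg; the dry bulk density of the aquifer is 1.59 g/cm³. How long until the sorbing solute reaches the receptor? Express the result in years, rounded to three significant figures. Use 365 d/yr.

Hydraulic gradient i = (141.55 − 141.16) / 156 = 0.39 / 156 = 0.002500
q = Ki = 592 × 0.002500 = 1.480 m/d
Average linear velocity = 1.480 / 0.27 = 5.481 m/d
Retardation R = 1 + ρ_b·K_d/n = 1 + 1.59×1.2/0.27 = 8.067
Contaminant velocity v_c = v/R = 5.481/8.067 = 0.6795 m/d
t = L/v_c = 444/0.6795 = 653.4 d
   = 653.4/365 = 1.79 yr

1.79 years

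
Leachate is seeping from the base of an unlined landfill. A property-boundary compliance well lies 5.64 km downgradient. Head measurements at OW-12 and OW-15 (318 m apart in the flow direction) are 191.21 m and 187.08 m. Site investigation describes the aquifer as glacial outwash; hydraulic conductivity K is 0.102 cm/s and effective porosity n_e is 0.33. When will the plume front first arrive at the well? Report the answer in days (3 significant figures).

Hydraulic gradient i = (191.21 − 187.08) / 318 = 4.13 / 318 = 0.01299
K = 0.102 cm/s × 864 = 88.13 m/d
q = Ki = 88.13 × 0.01299 = 1.145 m/d
v_s = q/n_e = 1.145/0.33 = 3.468 m/d
L = 5.64 km = 5640 m
t = L / v = 5640 / 3.468 = 1626 d

1630 days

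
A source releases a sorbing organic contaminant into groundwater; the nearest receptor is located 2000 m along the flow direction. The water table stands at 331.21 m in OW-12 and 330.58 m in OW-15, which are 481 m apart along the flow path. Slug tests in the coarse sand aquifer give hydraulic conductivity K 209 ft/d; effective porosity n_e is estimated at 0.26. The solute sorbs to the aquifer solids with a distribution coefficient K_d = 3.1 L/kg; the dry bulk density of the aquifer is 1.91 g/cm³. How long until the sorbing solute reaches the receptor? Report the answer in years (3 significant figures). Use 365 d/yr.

Hydraulic gradient i = (331.21 − 330.58) / 481 = 0.63 / 481 = 0.001310
K = 209 ft/d × 0.3048 = 63.70 m/d
Darcy flux q = K·i = 63.70 × 0.001310 = 0.08344 m/d
Average linear velocity = 0.08344 / 0.26 = 0.3209 m/d
Retardation R = 1 + ρ_b·K_d/n = 1 + 1.91×3.1/0.26 = 23.77
Contaminant velocity v_c = v/R = 0.3209/23.77 = 0.01350 m/d
t = L/v_c = 2000/0.01350 = 148200 d
   = 148200/365 = 406 yr

406 years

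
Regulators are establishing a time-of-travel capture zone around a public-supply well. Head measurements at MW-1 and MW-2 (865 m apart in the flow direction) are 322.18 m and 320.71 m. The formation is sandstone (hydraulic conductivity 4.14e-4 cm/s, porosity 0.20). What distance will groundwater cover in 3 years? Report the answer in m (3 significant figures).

Hydraulic gradient i = (322.18 − 320.71) / 865 = 1.47 / 865 = 0.001699
K = 4.14e-4 cm/s × 864 = 0.3577 m/d
Specific discharge q = 0.3577 × 0.001699 = 6.079e-4 m/d
v_s = q/n_e = 6.079e-4/0.20 = 0.003039 m/d
T = 3 yr × 365 = 1095 d
L = v × T = 0.003039 × 1095 = 3.328 m

3.33 m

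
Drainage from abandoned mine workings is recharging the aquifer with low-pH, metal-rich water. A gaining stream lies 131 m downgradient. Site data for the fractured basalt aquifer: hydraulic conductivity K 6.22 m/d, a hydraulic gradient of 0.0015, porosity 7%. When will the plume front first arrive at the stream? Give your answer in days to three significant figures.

q = Ki = 6.22 × 0.0015 = 0.009330 m/d
v_s = q/n_e = 0.009330/0.07 = 0.1333 m/d
t = L / v = 131 / 0.1333 = 982.9 d

983 days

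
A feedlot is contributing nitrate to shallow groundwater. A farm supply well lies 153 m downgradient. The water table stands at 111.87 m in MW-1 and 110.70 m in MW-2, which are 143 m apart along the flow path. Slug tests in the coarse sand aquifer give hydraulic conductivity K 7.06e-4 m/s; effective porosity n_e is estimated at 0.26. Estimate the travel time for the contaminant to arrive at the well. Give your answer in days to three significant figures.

Hydraulic gradient i = (111.87 − 110.70) / 143 = 1.17 / 143 = 0.008182
K = 7.06e-4 m/s × 86400 s/d = 61.00 m/d
Darcy flux q = K·i = 61.00 × 0.008182 = 0.4991 m/d
v = Ki/n = 61.00·0.008182/0.26 = 1.920 m/d
t = L / v = 153 / 1.920 = 79.71 d

79.7 days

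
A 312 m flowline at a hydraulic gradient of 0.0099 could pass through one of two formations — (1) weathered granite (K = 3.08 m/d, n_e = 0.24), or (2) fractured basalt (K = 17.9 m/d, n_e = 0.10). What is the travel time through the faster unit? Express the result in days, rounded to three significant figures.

Unit 1 (weathered granite): v = 3.08×0.0099/0.24 = 0.1271 m/d, t = 312/0.1271 = 2456 d
Unit 2 (fractured basalt): v = 17.9×0.0099/0.10 = 1.772 m/d, t = 312/1.772 = 176.1 d
Faster unit: t = 176 d

176 days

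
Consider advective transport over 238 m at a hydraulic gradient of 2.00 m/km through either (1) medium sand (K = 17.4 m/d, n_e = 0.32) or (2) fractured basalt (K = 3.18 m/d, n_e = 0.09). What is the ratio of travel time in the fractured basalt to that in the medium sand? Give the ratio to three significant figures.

1.54

Unit 1 (medium sand): v = 17.4×0.0020/0.32 = 0.1087 m/d, t = 238/0.1087 = 2189 d
Unit 2 (fractured basalt): v = 3.18×0.0020/0.09 = 0.07067 m/d, t = 238/0.07067 = 3368 d
t(fractured basalt) / t(medium sand) = 3368/2189 = 1.54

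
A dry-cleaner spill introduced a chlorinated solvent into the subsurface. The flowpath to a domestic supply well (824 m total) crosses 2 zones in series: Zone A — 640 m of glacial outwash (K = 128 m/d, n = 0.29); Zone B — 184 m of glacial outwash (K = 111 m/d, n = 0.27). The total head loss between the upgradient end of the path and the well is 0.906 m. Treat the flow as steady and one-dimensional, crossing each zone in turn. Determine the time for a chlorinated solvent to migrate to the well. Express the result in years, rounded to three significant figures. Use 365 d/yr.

Steady 1-D flow in series ⇒ the Darcy flux q is identical in every zone and the zone head losses add (resistances L/K in series).
Σ(L/K) = 640/128 + 184/111 = 5.000 + 1.658 = 6.658 d
q = ΔH / Σ(L/K) = 0.906 / 6.658 = 0.1361 m/d (same in every zone)
Zone A: v = q/n = 0.1361/0.29 = 0.4693 m/d → t_A = 640/0.4693 = 1364 d
Zone B: v = q/n = 0.1361/0.27 = 0.5040 m/d → t_B = 184/0.5040 = 365.1 d
Total t = 1364 + 365.1 = 1729 d
   = 1729 / 365 = 4.74 yr

4.74 years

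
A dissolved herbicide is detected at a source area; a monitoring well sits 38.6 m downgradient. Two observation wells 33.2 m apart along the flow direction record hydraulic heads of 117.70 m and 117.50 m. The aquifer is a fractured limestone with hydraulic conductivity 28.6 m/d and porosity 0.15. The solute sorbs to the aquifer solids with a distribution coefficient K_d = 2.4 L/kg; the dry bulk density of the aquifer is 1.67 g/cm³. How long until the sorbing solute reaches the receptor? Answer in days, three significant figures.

Hydraulic gradient i = (117.70 − 117.50) / 33.2 = 0.20 / 33.2 = 0.006024
Darcy flux q = K·i = 28.6 × 0.006024 = 0.1723 m/d
v_s = q/n_e = 0.1723/0.15 = 1.149 m/d
Retardation R = 1 + ρ_b·K_d/n = 1 + 1.67×2.4/0.15 = 27.72
Contaminant velocity v_c = v/R = 1.149/27.72 = 0.04144 m/d
t = L/v_c = 38.6/0.04144 = 931.6 d

932 days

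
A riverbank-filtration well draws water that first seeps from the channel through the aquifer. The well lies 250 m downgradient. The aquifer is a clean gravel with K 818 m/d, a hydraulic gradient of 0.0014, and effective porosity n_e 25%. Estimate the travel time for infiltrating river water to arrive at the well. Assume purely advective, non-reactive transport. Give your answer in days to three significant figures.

54.6 days

q = Ki = 818 × 0.0014 = 1.145 m/d
v = Ki/n = 818·0.0014/0.25 = 4.581 m/d
t = L / v = 250 / 4.581 = 54.58 d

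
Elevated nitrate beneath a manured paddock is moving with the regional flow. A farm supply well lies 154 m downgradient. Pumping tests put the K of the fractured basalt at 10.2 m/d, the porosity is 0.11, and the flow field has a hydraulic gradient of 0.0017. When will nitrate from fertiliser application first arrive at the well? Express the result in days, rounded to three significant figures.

977 days

Darcy flux q = K·i = 10.2 × 0.0017 = 0.01734 m/d
Average linear velocity = 0.01734 / 0.11 = 0.1576 m/d
t = L / v = 154 / 0.1576 = 976.9 d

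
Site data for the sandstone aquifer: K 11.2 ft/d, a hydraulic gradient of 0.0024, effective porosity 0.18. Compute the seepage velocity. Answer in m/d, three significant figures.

0.0455 m/d

K = 11.2 ft/d × 0.3048 = 3.414 m/d
q = Ki = 3.414 × 0.0024 = 0.008193 m/d
Average linear velocity = 0.008193 / 0.18 = 0.04552 m/d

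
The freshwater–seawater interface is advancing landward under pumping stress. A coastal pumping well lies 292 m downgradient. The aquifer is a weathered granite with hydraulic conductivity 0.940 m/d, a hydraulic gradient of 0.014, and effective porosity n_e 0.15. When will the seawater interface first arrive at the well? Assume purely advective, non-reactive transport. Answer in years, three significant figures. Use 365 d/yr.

q = Ki = 0.940 × 0.014 = 0.01316 m/d
Average linear velocity = 0.01316 / 0.15 = 0.08773 m/d
t = L / v = 292 / 0.08773 = 3328 d
   = 3328 / 365 = 9.12 yr

9.12 years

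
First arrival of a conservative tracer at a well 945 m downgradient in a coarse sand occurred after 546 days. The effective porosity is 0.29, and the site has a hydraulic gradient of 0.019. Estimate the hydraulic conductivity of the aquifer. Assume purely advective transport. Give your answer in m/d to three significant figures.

26.4 m/d

v = L / t = 945 / 546 = 1.731 m/d
K = v · n / i = 1.731 × 0.29 / 0.019 = 26.4 m/d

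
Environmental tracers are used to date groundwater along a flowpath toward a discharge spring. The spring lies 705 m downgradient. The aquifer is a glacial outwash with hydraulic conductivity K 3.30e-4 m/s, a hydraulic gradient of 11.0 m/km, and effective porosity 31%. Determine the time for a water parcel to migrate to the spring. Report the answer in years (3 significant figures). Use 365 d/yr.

1.91 years

K = 3.30e-4 m/s × 86400 s/d = 28.51 m/d
Specific discharge q = 28.51 × 0.011 = 0.3136 m/d
Average linear velocity = 0.3136 / 0.31 = 1.012 m/d
t = L / v = 705 / 1.012 = 696.8 d
   = 696.8 / 365 = 1.91 yr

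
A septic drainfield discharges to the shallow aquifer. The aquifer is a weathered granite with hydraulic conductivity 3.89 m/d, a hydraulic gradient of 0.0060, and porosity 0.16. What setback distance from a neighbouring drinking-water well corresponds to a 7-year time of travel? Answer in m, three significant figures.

q = Ki = 3.89 × 0.0060 = 0.02334 m/d
Average linear velocity = 0.02334 / 0.16 = 0.1459 m/d
T = 7 yr × 365 = 2555 d
L = v × T = 0.1459 × 2555 = 372.7 m

373 m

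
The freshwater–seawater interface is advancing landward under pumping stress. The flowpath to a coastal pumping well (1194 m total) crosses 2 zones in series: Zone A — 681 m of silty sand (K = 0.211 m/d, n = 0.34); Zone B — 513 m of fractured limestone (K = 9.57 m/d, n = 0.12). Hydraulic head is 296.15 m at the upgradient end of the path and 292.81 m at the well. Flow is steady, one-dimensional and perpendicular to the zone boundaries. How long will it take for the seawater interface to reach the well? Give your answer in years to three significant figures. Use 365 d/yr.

789 years

Total head drop ΔH = 296.15 − 292.81 = 3.34 m
Continuity: the same q passes through each zone, so ΔH = q·Σ(L_j/K_j) — the zones act as resistances in series.
Σ(L/K) = 681/0.211 + 513/9.57 = 3227 + 53.61 = 3281 d
q = ΔH / Σ(L/K) = 3.34 / 3281 = 0.001018 m/d (same in every zone)
Zone A: v = q/n = 0.001018/0.34 = 0.002994 m/d → t_A = 681/0.002994 = 227500 d
Zone B: v = q/n = 0.001018/0.12 = 0.008483 m/d → t_B = 513/0.008483 = 60470 d
Total t = 227500 + 60470 = 287900 d
   = 287900 / 365 = 789 yr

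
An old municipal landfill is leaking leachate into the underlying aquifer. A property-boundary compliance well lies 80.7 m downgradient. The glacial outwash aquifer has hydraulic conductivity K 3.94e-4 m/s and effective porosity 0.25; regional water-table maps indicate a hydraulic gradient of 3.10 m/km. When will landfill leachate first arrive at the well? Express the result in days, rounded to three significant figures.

191 days

K = 3.94e-4 m/s × 86400 s/d = 34.04 m/d
q = Ki = 34.04 × 0.0031 = 0.1055 m/d
v = Ki/n = 34.04·0.0031/0.25 = 0.4221 m/d
t = L / v = 80.7 / 0.4221 = 191.2 d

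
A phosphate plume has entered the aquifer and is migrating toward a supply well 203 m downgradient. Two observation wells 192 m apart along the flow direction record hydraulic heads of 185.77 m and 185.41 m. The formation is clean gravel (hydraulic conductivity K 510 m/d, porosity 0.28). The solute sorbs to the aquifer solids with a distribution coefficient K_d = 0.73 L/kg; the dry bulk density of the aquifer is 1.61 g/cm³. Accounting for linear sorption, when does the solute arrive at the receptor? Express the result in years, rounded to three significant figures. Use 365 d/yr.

0.846 years

Hydraulic gradient i = (185.77 − 185.41) / 192 = 0.36 / 192 = 0.001875
q = Ki = 510 × 0.001875 = 0.9562 m/d
Average linear velocity = 0.9562 / 0.28 = 3.415 m/d
Retardation R = 1 + ρ_b·K_d/n = 1 + 1.61×0.73/0.28 = 5.198
Contaminant velocity v_c = v/R = 3.415/5.198 = 0.6571 m/d
t = L/v_c = 203/0.6571 = 308.9 d
   = 308.9/365 = 0.846 yr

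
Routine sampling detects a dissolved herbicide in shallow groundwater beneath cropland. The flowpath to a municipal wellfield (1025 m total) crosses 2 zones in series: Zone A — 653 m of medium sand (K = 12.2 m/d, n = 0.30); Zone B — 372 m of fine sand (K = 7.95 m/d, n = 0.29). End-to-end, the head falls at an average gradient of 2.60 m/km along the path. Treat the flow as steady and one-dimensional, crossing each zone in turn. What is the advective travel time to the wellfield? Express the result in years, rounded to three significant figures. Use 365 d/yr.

Steady 1-D flow in series ⇒ the Darcy flux q is identical in every zone and the zone head losses add (resistances L/K in series).
Σ(L/K) = 653/12.2 + 372/7.95 = 53.52 + 46.79 = 100.3 d
K_eq = L_total / Σ(L/K) = 1025 / 100.3 = 10.22 m/d
q = K_eq · i = 10.22 × 0.0026 = 0.02657 m/d (same in every zone)
Zone A: v = q/n = 0.02657/0.30 = 0.08855 m/d → t_A = 653/0.08855 = 7374 d
Zone B: v = q/n = 0.02657/0.29 = 0.09161 m/d → t_B = 372/0.09161 = 4061 d
Total t = 7374 + 4061 = 11440 d
   = 11440 / 365 = 31.3 yr

31.3 years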